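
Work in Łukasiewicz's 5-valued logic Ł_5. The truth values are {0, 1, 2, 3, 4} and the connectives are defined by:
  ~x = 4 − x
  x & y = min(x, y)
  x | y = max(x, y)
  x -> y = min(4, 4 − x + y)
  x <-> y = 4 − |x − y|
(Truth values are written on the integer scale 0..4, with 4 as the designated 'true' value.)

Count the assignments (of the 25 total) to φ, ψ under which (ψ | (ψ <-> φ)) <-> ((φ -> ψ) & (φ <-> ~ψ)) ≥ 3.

16

value 4: 14 assignments (counts)
value 3: 2 assignments (counts)
value 2: 6 assignments
value 1: 1 assignment
value 0: 2 assignments
So 16 of the 25 assignments meet the threshold.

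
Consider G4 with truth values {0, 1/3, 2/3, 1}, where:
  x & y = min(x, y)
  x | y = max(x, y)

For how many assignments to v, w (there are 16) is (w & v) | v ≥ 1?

4

v = 0, w = 0 ↦ 0  <
v = 0, w = 1/3 ↦ 0  <
v = 0, w = 2/3 ↦ 0  <
v = 0, w = 1 ↦ 0  <
v = 1/3, w = 0 ↦ 1/3  <
v = 1/3, w = 1/3 ↦ 1/3  <
v = 1/3, w = 2/3 ↦ 1/3  <
v = 1/3, w = 1 ↦ 1/3  <
v = 2/3, w = 0 ↦ 2/3  <
v = 2/3, w = 1/3 ↦ 2/3  <
v = 2/3, w = 2/3 ↦ 2/3  <
v = 2/3, w = 1 ↦ 2/3  <
v = 1, w = 0 ↦ 1  ≥
v = 1, w = 1/3 ↦ 1  ≥
v = 1, w = 2/3 ↦ 1  ≥
v = 1, w = 1 ↦ 1  ≥
So 4 of the 16 assignments meet the threshold.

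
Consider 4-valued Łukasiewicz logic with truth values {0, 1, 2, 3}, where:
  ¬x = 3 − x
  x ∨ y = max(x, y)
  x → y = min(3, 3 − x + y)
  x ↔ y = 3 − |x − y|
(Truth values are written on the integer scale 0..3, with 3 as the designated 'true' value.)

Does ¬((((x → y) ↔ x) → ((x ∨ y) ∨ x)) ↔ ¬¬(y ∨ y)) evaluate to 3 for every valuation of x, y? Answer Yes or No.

No

Counterexample: take x = 0, y = 1.
x → y = 0 → 1 = 3
(x → y) ↔ x = 3 ↔ 0 = 0
x ∨ y = 0 ∨ 1 = 1
(x ∨ y) ∨ x = 1 ∨ 0 = 1
((x → y) ↔ x) → ((x ∨ y) ∨ x) = 0 → 1 = 3
y ∨ y = 1 ∨ 1 = 1
¬(y ∨ y) = ¬1 = 2
¬¬(y ∨ y) = ¬2 = 1
(((x → y) ↔ x) → ((x ∨ y) ∨ x)) ↔ ¬¬(y ∨ y) = 3 ↔ 1 = 1
¬((((x → y) ↔ x) → ((x ∨ y) ∨ x)) ↔ ¬¬(y ∨ y)) = ¬1 = 2
This gives 2 ≠ 3.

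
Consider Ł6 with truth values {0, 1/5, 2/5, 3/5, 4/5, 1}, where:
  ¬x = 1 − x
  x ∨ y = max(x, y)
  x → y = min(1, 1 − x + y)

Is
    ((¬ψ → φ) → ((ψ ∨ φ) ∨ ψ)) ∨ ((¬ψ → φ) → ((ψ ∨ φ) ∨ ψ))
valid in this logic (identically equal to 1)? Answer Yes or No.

Counterexample: take φ = 1/5, ψ = 1/5.
¬ψ = ¬1/5 = 4/5
¬ψ → φ = 4/5 → 1/5 = 2/5
ψ ∨ φ = 1/5 ∨ 1/5 = 1/5
(ψ ∨ φ) ∨ ψ = 1/5 ∨ 1/5 = 1/5
(¬ψ → φ) → ((ψ ∨ φ) ∨ ψ) = 2/5 → 1/5 = 4/5
¬ψ = ¬1/5 = 4/5
¬ψ → φ = 4/5 → 1/5 = 2/5
ψ ∨ φ = 1/5 ∨ 1/5 = 1/5
(ψ ∨ φ) ∨ ψ = 1/5 ∨ 1/5 = 1/5
(¬ψ → φ) → ((ψ ∨ φ) ∨ ψ) = 2/5 → 1/5 = 4/5
((¬ψ → φ) → ((ψ ∨ φ) ∨ ψ)) ∨ ((¬ψ → φ) → ((ψ ∨ φ) ∨ ψ)) = 4/5 ∨ 4/5 = 4/5
This gives 4/5 ≠ 1.

No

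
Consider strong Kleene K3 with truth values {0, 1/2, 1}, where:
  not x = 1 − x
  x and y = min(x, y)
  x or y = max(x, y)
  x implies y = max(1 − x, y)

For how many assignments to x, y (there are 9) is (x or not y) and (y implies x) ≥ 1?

5

x = 0, y = 0 ↦ 1  ≥
x = 0, y = 1/2 ↦ 1/2  <
x = 0, y = 1 ↦ 0  <
x = 1/2, y = 0 ↦ 1  ≥
x = 1/2, y = 1/2 ↦ 1/2  <
x = 1/2, y = 1 ↦ 1/2  <
x = 1, y = 0 ↦ 1  ≥
x = 1, y = 1/2 ↦ 1  ≥
x = 1, y = 1 ↦ 1  ≥
So 5 of the 9 assignments meet the threshold.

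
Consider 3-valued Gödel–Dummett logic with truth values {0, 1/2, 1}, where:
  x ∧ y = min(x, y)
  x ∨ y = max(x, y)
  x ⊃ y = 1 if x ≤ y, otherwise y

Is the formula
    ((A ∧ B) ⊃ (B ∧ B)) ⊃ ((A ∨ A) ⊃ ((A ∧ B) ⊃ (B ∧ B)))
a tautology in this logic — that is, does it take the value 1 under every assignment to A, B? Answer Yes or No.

Yes

A = 0, B = 0 ↦ 1
A = 0, B = 1/2 ↦ 1
A = 0, B = 1 ↦ 1
A = 1/2, B = 0 ↦ 1
A = 1/2, B = 1/2 ↦ 1
A = 1/2, B = 1 ↦ 1
A = 1, B = 0 ↦ 1
A = 1, B = 1/2 ↦ 1
A = 1, B = 1 ↦ 1
Every assignment gives a value ≥ 1.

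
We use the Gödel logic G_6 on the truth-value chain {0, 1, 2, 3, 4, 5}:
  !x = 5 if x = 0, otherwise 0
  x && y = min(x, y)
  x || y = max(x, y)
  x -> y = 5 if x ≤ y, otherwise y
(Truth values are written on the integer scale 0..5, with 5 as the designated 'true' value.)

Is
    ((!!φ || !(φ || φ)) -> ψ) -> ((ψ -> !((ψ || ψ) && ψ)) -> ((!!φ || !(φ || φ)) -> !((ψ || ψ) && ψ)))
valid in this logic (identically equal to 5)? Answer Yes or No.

Yes

At φ = 4, ψ = 1, for instance:
!φ = !4 = 0
!!φ = !0 = 5
φ || φ = 4 || 4 = 4
!(φ || φ) = !4 = 0
!!φ || !(φ || φ) = 5 || 0 = 5
(!!φ || !(φ || φ)) -> ψ = 5 -> 1 = 1
ψ || ψ = 1 || 1 = 1
(ψ || ψ) && ψ = 1 && 1 = 1
!((ψ || ψ) && ψ) = !1 = 0
ψ -> !((ψ || ψ) && ψ) = 1 -> 0 = 0
(!!φ || !(φ || φ)) -> !((ψ || ψ) && ψ) = 5 -> 0 = 0
(ψ -> !((ψ || ψ) && ψ)) -> ((!!φ || !(φ || φ)) -> !((ψ || ψ) && ψ)) = 0 -> 0 = 5
((!!φ || !(φ || φ)) -> ψ) -> ((ψ -> !((ψ || ψ) && ψ)) -> ((!!φ || !(φ || φ)) -> !((ψ || ψ) && ψ))) = 1 -> 5 = 5
and checking the remaining 35 assignments likewise gives ≥ 5 in every case.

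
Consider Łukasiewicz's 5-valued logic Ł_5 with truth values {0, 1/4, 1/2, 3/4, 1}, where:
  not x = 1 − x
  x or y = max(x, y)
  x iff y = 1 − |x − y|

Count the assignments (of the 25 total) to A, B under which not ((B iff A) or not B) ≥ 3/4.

value 1: 1 assignment (counts)
value 3/4: 2 assignments (counts)
value 1/2: 4 assignments
value 1/4: 9 assignments
value 0: 9 assignments
So 3 of the 25 assignments meet the threshold.

3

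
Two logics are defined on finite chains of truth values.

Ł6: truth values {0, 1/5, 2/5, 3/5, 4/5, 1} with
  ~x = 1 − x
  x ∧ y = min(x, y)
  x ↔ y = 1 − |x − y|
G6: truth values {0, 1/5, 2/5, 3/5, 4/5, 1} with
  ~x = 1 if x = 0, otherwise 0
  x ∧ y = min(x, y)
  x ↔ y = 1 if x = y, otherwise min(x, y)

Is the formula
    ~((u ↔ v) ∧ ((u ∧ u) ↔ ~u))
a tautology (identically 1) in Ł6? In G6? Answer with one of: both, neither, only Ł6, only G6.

only G6

In Ł6: at u = 1/5, v = 0 the value is 3/5 — not a tautology.
In G6: every assignment gives 1 — tautology.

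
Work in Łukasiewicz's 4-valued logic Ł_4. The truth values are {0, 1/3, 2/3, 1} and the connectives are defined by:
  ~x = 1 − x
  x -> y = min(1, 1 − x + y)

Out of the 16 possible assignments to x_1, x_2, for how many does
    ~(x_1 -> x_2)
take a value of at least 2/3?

x_1 = 0, x_2 = 0 ↦ 0  <
x_1 = 0, x_2 = 1/3 ↦ 0  <
x_1 = 0, x_2 = 2/3 ↦ 0  <
x_1 = 0, x_2 = 1 ↦ 0  <
x_1 = 1/3, x_2 = 0 ↦ 1/3  <
x_1 = 1/3, x_2 = 1/3 ↦ 0  <
x_1 = 1/3, x_2 = 2/3 ↦ 0  <
x_1 = 1/3, x_2 = 1 ↦ 0  <
x_1 = 2/3, x_2 = 0 ↦ 2/3  ≥
x_1 = 2/3, x_2 = 1/3 ↦ 1/3  <
x_1 = 2/3, x_2 = 2/3 ↦ 0  <
x_1 = 2/3, x_2 = 1 ↦ 0  <
x_1 = 1, x_2 = 0 ↦ 1  ≥
x_1 = 1, x_2 = 1/3 ↦ 2/3  ≥
x_1 = 1, x_2 = 2/3 ↦ 1/3  <
x_1 = 1, x_2 = 1 ↦ 0  <
So 3 of the 16 assignments meet the threshold.

3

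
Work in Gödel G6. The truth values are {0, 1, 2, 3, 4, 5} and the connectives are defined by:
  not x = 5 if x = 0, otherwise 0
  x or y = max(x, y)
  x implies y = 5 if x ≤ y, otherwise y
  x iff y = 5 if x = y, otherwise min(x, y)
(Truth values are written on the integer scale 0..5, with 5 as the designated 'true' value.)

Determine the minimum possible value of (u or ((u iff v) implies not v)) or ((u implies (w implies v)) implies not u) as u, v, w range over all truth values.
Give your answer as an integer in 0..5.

Take u = 1, v = 1, w = 0:
u iff v = 1 iff 1 = 5
not v = not 1 = 0
(u iff v) implies not v = 5 implies 0 = 0
u or ((u iff v) implies not v) = 1 or 0 = 1
w implies v = 0 implies 1 = 5
u implies (w implies v) = 1 implies 5 = 5
not u = not 1 = 0
(u implies (w implies v)) implies not u = 5 implies 0 = 0
(u or ((u iff v) implies not v)) or ((u implies (w implies v)) implies not u) = 1 or 0 = 1
No assignment yields a value below 1, so this is the minimum.

1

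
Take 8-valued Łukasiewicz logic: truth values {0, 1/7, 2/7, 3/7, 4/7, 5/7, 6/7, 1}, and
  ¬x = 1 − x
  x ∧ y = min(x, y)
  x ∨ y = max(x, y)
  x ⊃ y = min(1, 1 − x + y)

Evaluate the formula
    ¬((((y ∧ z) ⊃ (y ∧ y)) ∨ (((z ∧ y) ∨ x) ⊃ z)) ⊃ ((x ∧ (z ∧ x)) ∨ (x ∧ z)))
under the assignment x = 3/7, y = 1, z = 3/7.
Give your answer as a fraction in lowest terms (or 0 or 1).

y ∧ z = 1 ∧ 3/7 = 3/7
y ∧ y = 1 ∧ 1 = 1
(y ∧ z) ⊃ (y ∧ y) = 3/7 ⊃ 1 = 1
z ∧ y = 3/7 ∧ 1 = 3/7
(z ∧ y) ∨ x = 3/7 ∨ 3/7 = 3/7
((z ∧ y) ∨ x) ⊃ z = 3/7 ⊃ 3/7 = 1
((y ∧ z) ⊃ (y ∧ y)) ∨ (((z ∧ y) ∨ x) ⊃ z) = 1 ∨ 1 = 1
z ∧ x = 3/7 ∧ 3/7 = 3/7
x ∧ (z ∧ x) = 3/7 ∧ 3/7 = 3/7
x ∧ z = 3/7 ∧ 3/7 = 3/7
(x ∧ (z ∧ x)) ∨ (x ∧ z) = 3/7 ∨ 3/7 = 3/7
(((y ∧ z) ⊃ (y ∧ y)) ∨ (((z ∧ y) ∨ x) ⊃ z)) ⊃ ((x ∧ (z ∧ x)) ∨ (x ∧ z)) = 1 ⊃ 3/7 = 3/7
¬((((y ∧ z) ⊃ (y ∧ y)) ∨ (((z ∧ y) ∨ x) ⊃ z)) ⊃ ((x ∧ (z ∧ x)) ∨ (x ∧ z))) = ¬3/7 = 4/7

4/7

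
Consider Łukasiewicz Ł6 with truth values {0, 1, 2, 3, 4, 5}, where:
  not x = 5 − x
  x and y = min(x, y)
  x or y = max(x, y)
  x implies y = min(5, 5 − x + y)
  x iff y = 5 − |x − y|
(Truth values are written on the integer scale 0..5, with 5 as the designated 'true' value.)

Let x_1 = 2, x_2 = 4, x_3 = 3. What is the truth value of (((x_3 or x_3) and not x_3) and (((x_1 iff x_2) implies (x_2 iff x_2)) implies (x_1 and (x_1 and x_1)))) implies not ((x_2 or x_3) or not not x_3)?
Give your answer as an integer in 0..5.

x_3 or x_3 = 3 or 3 = 3
not x_3 = not 3 = 2
(x_3 or x_3) and not x_3 = 3 and 2 = 2
x_1 iff x_2 = 2 iff 4 = 3
x_2 iff x_2 = 4 iff 4 = 5
(x_1 iff x_2) implies (x_2 iff x_2) = 3 implies 5 = 5
x_1 and x_1 = 2 and 2 = 2
x_1 and (x_1 and x_1) = 2 and 2 = 2
((x_1 iff x_2) implies (x_2 iff x_2)) implies (x_1 and (x_1 and x_1)) = 5 implies 2 = 2
((x_3 or x_3) and not x_3) and (((x_1 iff x_2) implies (x_2 iff x_2)) implies (x_1 and (x_1 and x_1))) = 2 and 2 = 2
x_2 or x_3 = 4 or 3 = 4
not x_3 = not 3 = 2
not not x_3 = not 2 = 3
(x_2 or x_3) or not not x_3 = 4 or 3 = 4
not ((x_2 or x_3) or not not x_3) = not 4 = 1
(((x_3 or x_3) and not x_3) and (((x_1 iff x_2) implies (x_2 iff x_2)) implies (x_1 and (x_1 and x_1)))) implies not ((x_2 or x_3) or not not x_3) = 2 implies 1 = 4

4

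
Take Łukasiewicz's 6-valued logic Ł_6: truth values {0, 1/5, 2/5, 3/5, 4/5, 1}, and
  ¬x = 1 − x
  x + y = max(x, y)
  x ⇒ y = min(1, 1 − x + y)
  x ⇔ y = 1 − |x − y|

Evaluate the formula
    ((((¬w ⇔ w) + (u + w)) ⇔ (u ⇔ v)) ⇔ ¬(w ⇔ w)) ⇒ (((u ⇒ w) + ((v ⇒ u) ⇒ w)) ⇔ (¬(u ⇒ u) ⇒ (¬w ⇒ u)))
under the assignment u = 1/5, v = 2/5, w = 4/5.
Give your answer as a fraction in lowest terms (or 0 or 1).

1

¬w = ¬4/5 = 1/5
¬w ⇔ w = 1/5 ⇔ 4/5 = 2/5
u + w = 1/5 + 4/5 = 4/5
(¬w ⇔ w) + (u + w) = 2/5 + 4/5 = 4/5
u ⇔ v = 1/5 ⇔ 2/5 = 4/5
((¬w ⇔ w) + (u + w)) ⇔ (u ⇔ v) = 4/5 ⇔ 4/5 = 1
w ⇔ w = 4/5 ⇔ 4/5 = 1
¬(w ⇔ w) = ¬1 = 0
(((¬w ⇔ w) + (u + w)) ⇔ (u ⇔ v)) ⇔ ¬(w ⇔ w) = 1 ⇔ 0 = 0
u ⇒ w = 1/5 ⇒ 4/5 = 1
v ⇒ u = 2/5 ⇒ 1/5 = 4/5
(v ⇒ u) ⇒ w = 4/5 ⇒ 4/5 = 1
(u ⇒ w) + ((v ⇒ u) ⇒ w) = 1 + 1 = 1
u ⇒ u = 1/5 ⇒ 1/5 = 1
¬(u ⇒ u) = ¬1 = 0
¬w = ¬4/5 = 1/5
¬w ⇒ u = 1/5 ⇒ 1/5 = 1
¬(u ⇒ u) ⇒ (¬w ⇒ u) = 0 ⇒ 1 = 1
((u ⇒ w) + ((v ⇒ u) ⇒ w)) ⇔ (¬(u ⇒ u) ⇒ (¬w ⇒ u)) = 1 ⇔ 1 = 1
((((¬w ⇔ w) + (u + w)) ⇔ (u ⇔ v)) ⇔ ¬(w ⇔ w)) ⇒ (((u ⇒ w) + ((v ⇒ u) ⇒ w)) ⇔ (¬(u ⇒ u) ⇒ (¬w ⇒ u))) = 0 ⇒ 1 = 1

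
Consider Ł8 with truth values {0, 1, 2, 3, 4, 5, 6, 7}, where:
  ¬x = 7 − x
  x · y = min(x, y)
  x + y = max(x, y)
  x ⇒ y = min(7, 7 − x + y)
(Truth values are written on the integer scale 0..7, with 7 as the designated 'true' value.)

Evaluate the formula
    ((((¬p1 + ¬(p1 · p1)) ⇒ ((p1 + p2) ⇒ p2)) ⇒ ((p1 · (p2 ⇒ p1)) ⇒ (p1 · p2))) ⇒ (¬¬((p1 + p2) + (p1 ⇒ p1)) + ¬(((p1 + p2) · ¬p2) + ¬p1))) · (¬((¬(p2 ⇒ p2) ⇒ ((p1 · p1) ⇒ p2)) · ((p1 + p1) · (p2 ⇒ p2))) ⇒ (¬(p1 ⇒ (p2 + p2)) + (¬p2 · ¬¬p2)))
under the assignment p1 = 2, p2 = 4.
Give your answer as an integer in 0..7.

5

¬p1 = ¬2 = 5
p1 · p1 = 2 · 2 = 2
¬(p1 · p1) = ¬2 = 5
¬p1 + ¬(p1 · p1) = 5 + 5 = 5
p1 + p2 = 2 + 4 = 4
(p1 + p2) ⇒ p2 = 4 ⇒ 4 = 7
(¬p1 + ¬(p1 · p1)) ⇒ ((p1 + p2) ⇒ p2) = 5 ⇒ 7 = 7
p2 ⇒ p1 = 4 ⇒ 2 = 5
p1 · (p2 ⇒ p1) = 2 · 5 = 2
p1 · p2 = 2 · 4 = 2
(p1 · (p2 ⇒ p1)) ⇒ (p1 · p2) = 2 ⇒ 2 = 7
((¬p1 + ¬(p1 · p1)) ⇒ ((p1 + p2) ⇒ p2)) ⇒ ((p1 · (p2 ⇒ p1)) ⇒ (p1 · p2)) = 7 ⇒ 7 = 7
p1 + p2 = 2 + 4 = 4
p1 ⇒ p1 = 2 ⇒ 2 = 7
(p1 + p2) + (p1 ⇒ p1) = 4 + 7 = 7
¬((p1 + p2) + (p1 ⇒ p1)) = ¬7 = 0
¬¬((p1 + p2) + (p1 ⇒ p1)) = ¬0 = 7
p1 + p2 = 2 + 4 = 4
¬p2 = ¬4 = 3
(p1 + p2) · ¬p2 = 4 · 3 = 3
¬p1 = ¬2 = 5
((p1 + p2) · ¬p2) + ¬p1 = 3 + 5 = 5
¬(((p1 + p2) · ¬p2) + ¬p1) = ¬5 = 2
¬¬((p1 + p2) + (p1 ⇒ p1)) + ¬(((p1 + p2) · ¬p2) + ¬p1) = 7 + 2 = 7
(((¬p1 + ¬(p1 · p1)) ⇒ ((p1 + p2) ⇒ p2)) ⇒ ((p1 · (p2 ⇒ p1)) ⇒ (p1 · p2))) ⇒ (¬¬((p1 + p2) + (p1 ⇒ p1)) + ¬(((p1 + p2) · ¬p2) + ¬p1)) = 7 ⇒ 7 = 7
p2 ⇒ p2 = 4 ⇒ 4 = 7
¬(p2 ⇒ p2) = ¬7 = 0
p1 · p1 = 2 · 2 = 2
(p1 · p1) ⇒ p2 = 2 ⇒ 4 = 7
¬(p2 ⇒ p2) ⇒ ((p1 · p1) ⇒ p2) = 0 ⇒ 7 = 7
p1 + p1 = 2 + 2 = 2
p2 ⇒ p2 = 4 ⇒ 4 = 7
(p1 + p1) · (p2 ⇒ p2) = 2 · 7 = 2
(¬(p2 ⇒ p2) ⇒ ((p1 · p1) ⇒ p2)) · ((p1 + p1) · (p2 ⇒ p2)) = 7 · 2 = 2
¬((¬(p2 ⇒ p2) ⇒ ((p1 · p1) ⇒ p2)) · ((p1 + p1) · (p2 ⇒ p2))) = ¬2 = 5
p2 + p2 = 4 + 4 = 4
p1 ⇒ (p2 + p2) = 2 ⇒ 4 = 7
¬(p1 ⇒ (p2 + p2)) = ¬7 = 0
¬p2 = ¬4 = 3
¬p2 = ¬4 = 3
¬¬p2 = ¬3 = 4
¬p2 · ¬¬p2 = 3 · 4 = 3
¬(p1 ⇒ (p2 + p2)) + (¬p2 · ¬¬p2) = 0 + 3 = 3
¬((¬(p2 ⇒ p2) ⇒ ((p1 · p1) ⇒ p2)) · ((p1 + p1) · (p2 ⇒ p2))) ⇒ (¬(p1 ⇒ (p2 + p2)) + (¬p2 · ¬¬p2)) = 5 ⇒ 3 = 5
((((¬p1 + ¬(p1 · p1)) ⇒ ((p1 + p2) ⇒ p2)) ⇒ ((p1 · (p2 ⇒ p1)) ⇒ (p1 · p2))) ⇒ (¬¬((p1 + p2) + (p1 ⇒ p1)) + ¬(((p1 + p2) · ¬p2) + ¬p1))) · (¬((¬(p2 ⇒ p2) ⇒ ((p1 · p1) ⇒ p2)) · ((p1 + p1) · (p2 ⇒ p2))) ⇒ (¬(p1 ⇒ (p2 + p2)) + (¬p2 · ¬¬p2))) = 7 · 5 = 5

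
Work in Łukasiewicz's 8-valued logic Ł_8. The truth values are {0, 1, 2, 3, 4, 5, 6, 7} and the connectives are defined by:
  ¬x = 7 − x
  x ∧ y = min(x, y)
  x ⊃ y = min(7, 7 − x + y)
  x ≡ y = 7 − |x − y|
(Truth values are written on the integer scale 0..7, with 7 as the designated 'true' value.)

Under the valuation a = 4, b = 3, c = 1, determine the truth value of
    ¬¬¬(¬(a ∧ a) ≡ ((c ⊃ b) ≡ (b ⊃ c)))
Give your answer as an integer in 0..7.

a ∧ a = 4 ∧ 4 = 4
¬(a ∧ a) = ¬4 = 3
c ⊃ b = 1 ⊃ 3 = 7
b ⊃ c = 3 ⊃ 1 = 5
(c ⊃ b) ≡ (b ⊃ c) = 7 ≡ 5 = 5
¬(a ∧ a) ≡ ((c ⊃ b) ≡ (b ⊃ c)) = 3 ≡ 5 = 5
¬(¬(a ∧ a) ≡ ((c ⊃ b) ≡ (b ⊃ c))) = ¬5 = 2
¬¬(¬(a ∧ a) ≡ ((c ⊃ b) ≡ (b ⊃ c))) = ¬2 = 5
¬¬¬(¬(a ∧ a) ≡ ((c ⊃ b) ≡ (b ⊃ c))) = ¬5 = 2

2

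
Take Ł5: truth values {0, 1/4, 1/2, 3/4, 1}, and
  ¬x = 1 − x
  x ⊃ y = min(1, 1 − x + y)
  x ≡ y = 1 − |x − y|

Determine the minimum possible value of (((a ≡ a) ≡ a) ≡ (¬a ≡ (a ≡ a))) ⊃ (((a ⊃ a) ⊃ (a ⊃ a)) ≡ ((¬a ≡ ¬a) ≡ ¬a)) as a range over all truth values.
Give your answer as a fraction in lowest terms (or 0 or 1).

1/2

Take a = 1/2:
a ≡ a = 1/2 ≡ 1/2 = 1
(a ≡ a) ≡ a = 1 ≡ 1/2 = 1/2
¬a = ¬1/2 = 1/2
a ≡ a = 1/2 ≡ 1/2 = 1
¬a ≡ (a ≡ a) = 1/2 ≡ 1 = 1/2
((a ≡ a) ≡ a) ≡ (¬a ≡ (a ≡ a)) = 1/2 ≡ 1/2 = 1
a ⊃ a = 1/2 ⊃ 1/2 = 1
a ⊃ a = 1/2 ⊃ 1/2 = 1
(a ⊃ a) ⊃ (a ⊃ a) = 1 ⊃ 1 = 1
¬a = ¬1/2 = 1/2
¬a = ¬1/2 = 1/2
¬a ≡ ¬a = 1/2 ≡ 1/2 = 1
¬a = ¬1/2 = 1/2
(¬a ≡ ¬a) ≡ ¬a = 1 ≡ 1/2 = 1/2
((a ⊃ a) ⊃ (a ⊃ a)) ≡ ((¬a ≡ ¬a) ≡ ¬a) = 1 ≡ 1/2 = 1/2
(((a ≡ a) ≡ a) ≡ (¬a ≡ (a ≡ a))) ⊃ (((a ⊃ a) ⊃ (a ⊃ a)) ≡ ((¬a ≡ ¬a) ≡ ¬a)) = 1 ⊃ 1/2 = 1/2
No assignment yields a value below 1/2, so this is the minimum.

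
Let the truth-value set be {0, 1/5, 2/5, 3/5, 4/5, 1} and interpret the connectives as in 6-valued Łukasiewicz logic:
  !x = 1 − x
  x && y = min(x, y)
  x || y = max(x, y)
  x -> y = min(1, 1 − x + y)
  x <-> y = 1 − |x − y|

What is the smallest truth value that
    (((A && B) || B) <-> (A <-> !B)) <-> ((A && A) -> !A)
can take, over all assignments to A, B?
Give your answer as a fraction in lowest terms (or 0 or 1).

1/5

Take A = 1, B = 2/5:
A && B = 1 && 2/5 = 2/5
(A && B) || B = 2/5 || 2/5 = 2/5
!B = !2/5 = 3/5
A <-> !B = 1 <-> 3/5 = 3/5
((A && B) || B) <-> (A <-> !B) = 2/5 <-> 3/5 = 4/5
A && A = 1 && 1 = 1
!A = !1 = 0
(A && A) -> !A = 1 -> 0 = 0
(((A && B) || B) <-> (A <-> !B)) <-> ((A && A) -> !A) = 4/5 <-> 0 = 1/5
No assignment yields a value below 1/5, so this is the minimum.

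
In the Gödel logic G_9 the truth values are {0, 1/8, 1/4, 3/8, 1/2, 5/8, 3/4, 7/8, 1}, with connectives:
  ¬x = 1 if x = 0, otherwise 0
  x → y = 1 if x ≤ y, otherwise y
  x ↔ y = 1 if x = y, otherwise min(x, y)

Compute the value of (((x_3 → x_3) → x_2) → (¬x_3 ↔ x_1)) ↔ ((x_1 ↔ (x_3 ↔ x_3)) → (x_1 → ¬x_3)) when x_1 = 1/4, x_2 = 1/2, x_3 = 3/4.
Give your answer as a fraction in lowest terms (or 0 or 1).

1

x_3 → x_3 = 3/4 → 3/4 = 1
(x_3 → x_3) → x_2 = 1 → 1/2 = 1/2
¬x_3 = ¬3/4 = 0
¬x_3 ↔ x_1 = 0 ↔ 1/4 = 0
((x_3 → x_3) → x_2) → (¬x_3 ↔ x_1) = 1/2 → 0 = 0
x_3 ↔ x_3 = 3/4 ↔ 3/4 = 1
x_1 ↔ (x_3 ↔ x_3) = 1/4 ↔ 1 = 1/4
¬x_3 = ¬3/4 = 0
x_1 → ¬x_3 = 1/4 → 0 = 0
(x_1 ↔ (x_3 ↔ x_3)) → (x_1 → ¬x_3) = 1/4 → 0 = 0
(((x_3 → x_3) → x_2) → (¬x_3 ↔ x_1)) ↔ ((x_1 ↔ (x_3 ↔ x_3)) → (x_1 → ¬x_3)) = 0 ↔ 0 = 1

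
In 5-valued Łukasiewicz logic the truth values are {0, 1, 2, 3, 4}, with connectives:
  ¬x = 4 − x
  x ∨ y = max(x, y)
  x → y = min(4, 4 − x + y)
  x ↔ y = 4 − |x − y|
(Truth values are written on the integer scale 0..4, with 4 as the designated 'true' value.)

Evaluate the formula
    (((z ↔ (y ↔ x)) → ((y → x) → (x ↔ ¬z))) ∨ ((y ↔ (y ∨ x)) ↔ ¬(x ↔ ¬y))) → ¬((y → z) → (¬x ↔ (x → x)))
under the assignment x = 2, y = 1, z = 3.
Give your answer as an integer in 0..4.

y ↔ x = 1 ↔ 2 = 3
z ↔ (y ↔ x) = 3 ↔ 3 = 4
y → x = 1 → 2 = 4
¬z = ¬3 = 1
x ↔ ¬z = 2 ↔ 1 = 3
(y → x) → (x ↔ ¬z) = 4 → 3 = 3
(z ↔ (y ↔ x)) → ((y → x) → (x ↔ ¬z)) = 4 → 3 = 3
y ∨ x = 1 ∨ 2 = 2
y ↔ (y ∨ x) = 1 ↔ 2 = 3
¬y = ¬1 = 3
x ↔ ¬y = 2 ↔ 3 = 3
¬(x ↔ ¬y) = ¬3 = 1
(y ↔ (y ∨ x)) ↔ ¬(x ↔ ¬y) = 3 ↔ 1 = 2
((z ↔ (y ↔ x)) → ((y → x) → (x ↔ ¬z))) ∨ ((y ↔ (y ∨ x)) ↔ ¬(x ↔ ¬y)) = 3 ∨ 2 = 3
y → z = 1 → 3 = 4
¬x = ¬2 = 2
x → x = 2 → 2 = 4
¬x ↔ (x → x) = 2 ↔ 4 = 2
(y → z) → (¬x ↔ (x → x)) = 4 → 2 = 2
¬((y → z) → (¬x ↔ (x → x))) = ¬2 = 2
(((z ↔ (y ↔ x)) → ((y → x) → (x ↔ ¬z))) ∨ ((y ↔ (y ∨ x)) ↔ ¬(x ↔ ¬y))) → ¬((y → z) → (¬x ↔ (x → x))) = 3 → 2 = 3

3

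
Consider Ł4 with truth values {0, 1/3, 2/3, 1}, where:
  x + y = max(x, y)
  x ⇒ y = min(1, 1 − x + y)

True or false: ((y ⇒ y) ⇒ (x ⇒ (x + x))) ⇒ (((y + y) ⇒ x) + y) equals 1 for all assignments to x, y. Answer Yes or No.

No

Counterexample: take x = 0, y = 1/3.
y ⇒ y = 1/3 ⇒ 1/3 = 1
x + x = 0 + 0 = 0
x ⇒ (x + x) = 0 ⇒ 0 = 1
(y ⇒ y) ⇒ (x ⇒ (x + x)) = 1 ⇒ 1 = 1
y + y = 1/3 + 1/3 = 1/3
(y + y) ⇒ x = 1/3 ⇒ 0 = 2/3
((y + y) ⇒ x) + y = 2/3 + 1/3 = 2/3
((y ⇒ y) ⇒ (x ⇒ (x + x))) ⇒ (((y + y) ⇒ x) + y) = 1 ⇒ 2/3 = 2/3
This gives 2/3 ≠ 1.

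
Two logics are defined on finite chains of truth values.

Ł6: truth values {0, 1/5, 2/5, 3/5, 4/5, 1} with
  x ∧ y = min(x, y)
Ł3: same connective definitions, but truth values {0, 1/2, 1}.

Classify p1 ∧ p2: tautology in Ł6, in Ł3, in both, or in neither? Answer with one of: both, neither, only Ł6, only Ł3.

In Ł6: at p1 = 0, p2 = 0 the value is 0 — not a tautology.
In Ł3: at p1 = 0, p2 = 0 the value is 0 — not a tautology.

neither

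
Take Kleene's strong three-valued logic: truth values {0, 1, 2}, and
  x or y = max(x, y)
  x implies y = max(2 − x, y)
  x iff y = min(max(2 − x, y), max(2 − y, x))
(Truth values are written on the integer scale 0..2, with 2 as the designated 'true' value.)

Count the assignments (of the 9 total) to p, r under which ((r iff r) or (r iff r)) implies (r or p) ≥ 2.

5

p = 0, r = 0 ↦ 0  <
p = 0, r = 1 ↦ 1  <
p = 0, r = 2 ↦ 2  ≥
p = 1, r = 0 ↦ 1  <
p = 1, r = 1 ↦ 1  <
p = 1, r = 2 ↦ 2  ≥
p = 2, r = 0 ↦ 2  ≥
p = 2, r = 1 ↦ 2  ≥
p = 2, r = 2 ↦ 2  ≥
So 5 of the 9 assignments meet the threshold.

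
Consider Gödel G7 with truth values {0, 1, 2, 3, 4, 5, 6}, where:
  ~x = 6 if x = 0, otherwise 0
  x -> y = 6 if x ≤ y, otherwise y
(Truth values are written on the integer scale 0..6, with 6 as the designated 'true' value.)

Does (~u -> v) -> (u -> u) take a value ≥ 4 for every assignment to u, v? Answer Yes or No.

Yes

At u = 1, v = 1, for instance:
~u = ~1 = 0
~u -> v = 0 -> 1 = 6
u -> u = 1 -> 1 = 6
(~u -> v) -> (u -> u) = 6 -> 6 = 6
and checking the remaining 48 assignments likewise gives ≥ 4 in every case.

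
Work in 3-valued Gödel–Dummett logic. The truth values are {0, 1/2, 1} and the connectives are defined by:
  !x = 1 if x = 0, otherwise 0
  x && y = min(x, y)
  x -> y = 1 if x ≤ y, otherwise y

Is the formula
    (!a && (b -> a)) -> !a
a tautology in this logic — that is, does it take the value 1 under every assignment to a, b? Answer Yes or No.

Yes

a = 0, b = 0 ↦ 1
a = 0, b = 1/2 ↦ 1
a = 0, b = 1 ↦ 1
a = 1/2, b = 0 ↦ 1
a = 1/2, b = 1/2 ↦ 1
a = 1/2, b = 1 ↦ 1
a = 1, b = 0 ↦ 1
a = 1, b = 1/2 ↦ 1
a = 1, b = 1 ↦ 1
Every assignment gives a value ≥ 1.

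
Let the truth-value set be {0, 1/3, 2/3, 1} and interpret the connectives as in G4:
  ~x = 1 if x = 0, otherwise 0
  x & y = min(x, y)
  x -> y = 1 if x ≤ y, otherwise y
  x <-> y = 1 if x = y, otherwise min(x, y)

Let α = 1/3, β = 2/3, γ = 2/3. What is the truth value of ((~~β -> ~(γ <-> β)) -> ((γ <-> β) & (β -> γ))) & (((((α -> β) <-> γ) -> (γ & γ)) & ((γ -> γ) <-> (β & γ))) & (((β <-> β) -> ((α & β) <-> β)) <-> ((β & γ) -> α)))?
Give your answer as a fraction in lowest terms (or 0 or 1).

2/3

~β = ~2/3 = 0
~~β = ~0 = 1
γ <-> β = 2/3 <-> 2/3 = 1
~(γ <-> β) = ~1 = 0
~~β -> ~(γ <-> β) = 1 -> 0 = 0
γ <-> β = 2/3 <-> 2/3 = 1
β -> γ = 2/3 -> 2/3 = 1
(γ <-> β) & (β -> γ) = 1 & 1 = 1
(~~β -> ~(γ <-> β)) -> ((γ <-> β) & (β -> γ)) = 0 -> 1 = 1
α -> β = 1/3 -> 2/3 = 1
(α -> β) <-> γ = 1 <-> 2/3 = 2/3
γ & γ = 2/3 & 2/3 = 2/3
((α -> β) <-> γ) -> (γ & γ) = 2/3 -> 2/3 = 1
γ -> γ = 2/3 -> 2/3 = 1
β & γ = 2/3 & 2/3 = 2/3
(γ -> γ) <-> (β & γ) = 1 <-> 2/3 = 2/3
(((α -> β) <-> γ) -> (γ & γ)) & ((γ -> γ) <-> (β & γ)) = 1 & 2/3 = 2/3
β <-> β = 2/3 <-> 2/3 = 1
α & β = 1/3 & 2/3 = 1/3
(α & β) <-> β = 1/3 <-> 2/3 = 1/3
(β <-> β) -> ((α & β) <-> β) = 1 -> 1/3 = 1/3
β & γ = 2/3 & 2/3 = 2/3
(β & γ) -> α = 2/3 -> 1/3 = 1/3
((β <-> β) -> ((α & β) <-> β)) <-> ((β & γ) -> α) = 1/3 <-> 1/3 = 1
((((α -> β) <-> γ) -> (γ & γ)) & ((γ -> γ) <-> (β & γ))) & (((β <-> β) -> ((α & β) <-> β)) <-> ((β & γ) -> α)) = 2/3 & 1 = 2/3
((~~β -> ~(γ <-> β)) -> ((γ <-> β) & (β -> γ))) & (((((α -> β) <-> γ) -> (γ & γ)) & ((γ -> γ) <-> (β & γ))) & (((β <-> β) -> ((α & β) <-> β)) <-> ((β & γ) -> α))) = 1 & 2/3 = 2/3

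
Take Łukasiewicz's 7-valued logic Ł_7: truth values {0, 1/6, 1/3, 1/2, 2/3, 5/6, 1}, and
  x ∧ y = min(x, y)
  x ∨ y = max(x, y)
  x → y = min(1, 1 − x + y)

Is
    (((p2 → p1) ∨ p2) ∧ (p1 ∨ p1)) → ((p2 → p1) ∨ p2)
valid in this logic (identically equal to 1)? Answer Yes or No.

At p1 = 1/6, p2 = 1/3, for instance:
p2 → p1 = 1/3 → 1/6 = 5/6
(p2 → p1) ∨ p2 = 5/6 ∨ 1/3 = 5/6
p1 ∨ p1 = 1/6 ∨ 1/6 = 1/6
((p2 → p1) ∨ p2) ∧ (p1 ∨ p1) = 5/6 ∧ 1/6 = 1/6
(((p2 → p1) ∨ p2) ∧ (p1 ∨ p1)) → ((p2 → p1) ∨ p2) = 1/6 → 5/6 = 1
and checking the remaining 48 assignments likewise gives ≥ 1 in every case.

Yes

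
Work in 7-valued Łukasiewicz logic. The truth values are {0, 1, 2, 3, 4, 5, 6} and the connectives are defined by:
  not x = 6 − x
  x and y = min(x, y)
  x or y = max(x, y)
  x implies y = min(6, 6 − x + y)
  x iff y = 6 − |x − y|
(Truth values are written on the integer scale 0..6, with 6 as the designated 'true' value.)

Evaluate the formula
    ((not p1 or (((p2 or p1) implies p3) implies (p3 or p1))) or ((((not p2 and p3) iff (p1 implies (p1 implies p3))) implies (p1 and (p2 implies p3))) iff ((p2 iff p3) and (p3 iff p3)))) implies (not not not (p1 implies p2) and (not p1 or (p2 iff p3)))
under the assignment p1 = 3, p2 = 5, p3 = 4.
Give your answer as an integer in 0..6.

1

not p1 = not 3 = 3
p2 or p1 = 5 or 3 = 5
(p2 or p1) implies p3 = 5 implies 4 = 5
p3 or p1 = 4 or 3 = 4
((p2 or p1) implies p3) implies (p3 or p1) = 5 implies 4 = 5
not p1 or (((p2 or p1) implies p3) implies (p3 or p1)) = 3 or 5 = 5
not p2 = not 5 = 1
not p2 and p3 = 1 and 4 = 1
p1 implies p3 = 3 implies 4 = 6
p1 implies (p1 implies p3) = 3 implies 6 = 6
(not p2 and p3) iff (p1 implies (p1 implies p3)) = 1 iff 6 = 1
p2 implies p3 = 5 implies 4 = 5
p1 and (p2 implies p3) = 3 and 5 = 3
((not p2 and p3) iff (p1 implies (p1 implies p3))) implies (p1 and (p2 implies p3)) = 1 implies 3 = 6
p2 iff p3 = 5 iff 4 = 5
p3 iff p3 = 4 iff 4 = 6
(p2 iff p3) and (p3 iff p3) = 5 and 6 = 5
(((not p2 and p3) iff (p1 implies (p1 implies p3))) implies (p1 and (p2 implies p3))) iff ((p2 iff p3) and (p3 iff p3)) = 6 iff 5 = 5
(not p1 or (((p2 or p1) implies p3) implies (p3 or p1))) or ((((not p2 and p3) iff (p1 implies (p1 implies p3))) implies (p1 and (p2 implies p3))) iff ((p2 iff p3) and (p3 iff p3))) = 5 or 5 = 5
p1 implies p2 = 3 implies 5 = 6
not (p1 implies p2) = not 6 = 0
not not (p1 implies p2) = not 0 = 6
not not not (p1 implies p2) = not 6 = 0
not p1 = not 3 = 3
p2 iff p3 = 5 iff 4 = 5
not p1 or (p2 iff p3) = 3 or 5 = 5
not not not (p1 implies p2) and (not p1 or (p2 iff p3)) = 0 and 5 = 0
((not p1 or (((p2 or p1) implies p3) implies (p3 or p1))) or ((((not p2 and p3) iff (p1 implies (p1 implies p3))) implies (p1 and (p2 implies p3))) iff ((p2 iff p3) and (p3 iff p3)))) implies (not not not (p1 implies p2) and (not p1 or (p2 iff p3))) = 5 implies 0 = 1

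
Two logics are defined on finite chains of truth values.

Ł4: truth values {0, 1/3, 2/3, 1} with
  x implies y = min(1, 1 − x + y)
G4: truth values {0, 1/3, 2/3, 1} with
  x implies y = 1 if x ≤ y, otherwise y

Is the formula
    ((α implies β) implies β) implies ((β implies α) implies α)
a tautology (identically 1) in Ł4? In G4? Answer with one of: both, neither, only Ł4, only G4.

In Ł4: every assignment gives 1 — tautology.
In G4: at α = 1/3, β = 0 the value is 1/3 — not a tautology.

only Ł4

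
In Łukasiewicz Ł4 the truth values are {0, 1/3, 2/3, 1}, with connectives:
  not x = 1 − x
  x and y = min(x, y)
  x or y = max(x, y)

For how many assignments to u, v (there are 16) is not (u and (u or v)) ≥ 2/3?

u = 0, v = 0 ↦ 1  ≥
u = 0, v = 1/3 ↦ 1  ≥
u = 0, v = 2/3 ↦ 1  ≥
u = 0, v = 1 ↦ 1  ≥
u = 1/3, v = 0 ↦ 2/3  ≥
u = 1/3, v = 1/3 ↦ 2/3  ≥
u = 1/3, v = 2/3 ↦ 2/3  ≥
u = 1/3, v = 1 ↦ 2/3  ≥
u = 2/3, v = 0 ↦ 1/3  <
u = 2/3, v = 1/3 ↦ 1/3  <
u = 2/3, v = 2/3 ↦ 1/3  <
u = 2/3, v = 1 ↦ 1/3  <
u = 1, v = 0 ↦ 0  <
u = 1, v = 1/3 ↦ 0  <
u = 1, v = 2/3 ↦ 0  <
u = 1, v = 1 ↦ 0  <
So 8 of the 16 assignments meet the threshold.

8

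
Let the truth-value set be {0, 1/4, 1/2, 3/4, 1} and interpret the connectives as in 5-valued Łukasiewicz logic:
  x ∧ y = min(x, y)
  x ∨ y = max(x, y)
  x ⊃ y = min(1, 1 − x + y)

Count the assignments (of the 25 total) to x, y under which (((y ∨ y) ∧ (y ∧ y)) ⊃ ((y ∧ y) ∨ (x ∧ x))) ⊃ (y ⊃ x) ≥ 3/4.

value 1: 15 assignments (counts)
value 3/4: 4 assignments (counts)
value 1/2: 3 assignments
value 1/4: 2 assignments
value 0: 1 assignment
So 19 of the 25 assignments meet the threshold.

19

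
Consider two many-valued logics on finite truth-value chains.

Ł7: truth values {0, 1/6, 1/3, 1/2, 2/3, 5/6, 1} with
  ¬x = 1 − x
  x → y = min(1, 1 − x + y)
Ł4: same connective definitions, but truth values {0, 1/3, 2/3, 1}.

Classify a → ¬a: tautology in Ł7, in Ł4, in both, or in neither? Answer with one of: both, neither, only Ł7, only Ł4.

neither

In Ł7: at a = 2/3 the value is 2/3 — not a tautology.
In Ł4: at a = 2/3 the value is 2/3 — not a tautology.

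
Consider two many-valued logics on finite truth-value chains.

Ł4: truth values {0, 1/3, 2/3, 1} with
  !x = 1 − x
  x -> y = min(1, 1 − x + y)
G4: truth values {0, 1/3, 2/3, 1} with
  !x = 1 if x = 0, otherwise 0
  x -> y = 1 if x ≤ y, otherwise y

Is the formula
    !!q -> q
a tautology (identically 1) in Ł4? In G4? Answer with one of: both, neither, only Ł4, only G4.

only Ł4

In Ł4: every assignment gives 1 — tautology.
In G4: at q = 1/3 the value is 1/3 — not a tautology.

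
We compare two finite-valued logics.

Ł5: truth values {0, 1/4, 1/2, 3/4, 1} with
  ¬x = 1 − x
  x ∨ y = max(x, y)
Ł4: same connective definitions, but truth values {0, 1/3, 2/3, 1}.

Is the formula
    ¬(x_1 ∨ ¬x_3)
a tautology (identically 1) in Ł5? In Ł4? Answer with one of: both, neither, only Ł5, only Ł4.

neither

In Ł5: at x_1 = 0, x_3 = 0 the value is 0 — not a tautology.
In Ł4: at x_1 = 0, x_3 = 0 the value is 0 — not a tautology.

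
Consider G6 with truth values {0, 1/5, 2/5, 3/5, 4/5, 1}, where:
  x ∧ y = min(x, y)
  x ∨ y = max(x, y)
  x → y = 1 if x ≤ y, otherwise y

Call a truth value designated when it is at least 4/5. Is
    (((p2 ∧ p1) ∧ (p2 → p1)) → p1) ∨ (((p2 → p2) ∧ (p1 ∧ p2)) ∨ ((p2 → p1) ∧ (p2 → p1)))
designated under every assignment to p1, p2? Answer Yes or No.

Yes

At p1 = 2/5, p2 = 4/5, for instance:
p2 ∧ p1 = 4/5 ∧ 2/5 = 2/5
p2 → p1 = 4/5 → 2/5 = 2/5
(p2 ∧ p1) ∧ (p2 → p1) = 2/5 ∧ 2/5 = 2/5
((p2 ∧ p1) ∧ (p2 → p1)) → p1 = 2/5 → 2/5 = 1
p2 → p2 = 4/5 → 4/5 = 1
p1 ∧ p2 = 2/5 ∧ 4/5 = 2/5
(p2 → p2) ∧ (p1 ∧ p2) = 1 ∧ 2/5 = 2/5
p2 → p1 = 4/5 → 2/5 = 2/5
p2 → p1 = 4/5 → 2/5 = 2/5
(p2 → p1) ∧ (p2 → p1) = 2/5 ∧ 2/5 = 2/5
((p2 → p2) ∧ (p1 ∧ p2)) ∨ ((p2 → p1) ∧ (p2 → p1)) = 2/5 ∨ 2/5 = 2/5
(((p2 ∧ p1) ∧ (p2 → p1)) → p1) ∨ (((p2 → p2) ∧ (p1 ∧ p2)) ∨ ((p2 → p1) ∧ (p2 → p1))) = 1 ∨ 2/5 = 1
and checking the remaining 35 assignments likewise gives ≥ 4/5 in every case.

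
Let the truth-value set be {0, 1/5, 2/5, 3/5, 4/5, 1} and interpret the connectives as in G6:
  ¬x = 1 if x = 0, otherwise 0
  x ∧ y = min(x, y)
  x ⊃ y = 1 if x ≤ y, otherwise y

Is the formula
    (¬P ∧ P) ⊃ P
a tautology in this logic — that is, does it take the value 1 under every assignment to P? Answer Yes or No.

P = 0 ↦ 1
P = 1/5 ↦ 1
P = 2/5 ↦ 1
P = 3/5 ↦ 1
P = 4/5 ↦ 1
P = 1 ↦ 1
Every assignment gives a value ≥ 1.

Yes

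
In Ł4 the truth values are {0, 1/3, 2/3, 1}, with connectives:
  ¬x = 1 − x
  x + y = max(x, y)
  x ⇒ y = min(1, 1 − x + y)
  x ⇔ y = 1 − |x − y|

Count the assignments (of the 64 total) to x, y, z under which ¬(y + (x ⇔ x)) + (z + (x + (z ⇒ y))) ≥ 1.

55

value 1: 55 assignments (counts)
value 2/3: 9 assignments
So 55 of the 64 assignments meet the threshold.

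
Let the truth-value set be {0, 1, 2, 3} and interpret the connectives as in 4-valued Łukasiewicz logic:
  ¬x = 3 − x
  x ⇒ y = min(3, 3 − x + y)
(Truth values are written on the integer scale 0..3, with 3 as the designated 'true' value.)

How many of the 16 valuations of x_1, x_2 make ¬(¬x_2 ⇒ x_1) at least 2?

x_1 = 0, x_2 = 0 ↦ 3  ≥
x_1 = 0, x_2 = 1 ↦ 2  ≥
x_1 = 0, x_2 = 2 ↦ 1  <
x_1 = 0, x_2 = 3 ↦ 0  <
x_1 = 1, x_2 = 0 ↦ 2  ≥
x_1 = 1, x_2 = 1 ↦ 1  <
x_1 = 1, x_2 = 2 ↦ 0  <
x_1 = 1, x_2 = 3 ↦ 0  <
x_1 = 2, x_2 = 0 ↦ 1  <
x_1 = 2, x_2 = 1 ↦ 0  <
x_1 = 2, x_2 = 2 ↦ 0  <
x_1 = 2, x_2 = 3 ↦ 0  <
x_1 = 3, x_2 = 0 ↦ 0  <
x_1 = 3, x_2 = 1 ↦ 0  <
x_1 = 3, x_2 = 2 ↦ 0  <
x_1 = 3, x_2 = 3 ↦ 0  <
So 3 of the 16 assignments meet the threshold.

3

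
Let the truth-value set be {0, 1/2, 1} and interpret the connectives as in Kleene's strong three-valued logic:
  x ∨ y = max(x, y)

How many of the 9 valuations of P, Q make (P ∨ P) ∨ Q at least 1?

P = 0, Q = 0 ↦ 0  <
P = 0, Q = 1/2 ↦ 1/2  <
P = 0, Q = 1 ↦ 1  ≥
P = 1/2, Q = 0 ↦ 1/2  <
P = 1/2, Q = 1/2 ↦ 1/2  <
P = 1/2, Q = 1 ↦ 1  ≥
P = 1, Q = 0 ↦ 1  ≥
P = 1, Q = 1/2 ↦ 1  ≥
P = 1, Q = 1 ↦ 1  ≥
So 5 of the 9 assignments meet the threshold.

5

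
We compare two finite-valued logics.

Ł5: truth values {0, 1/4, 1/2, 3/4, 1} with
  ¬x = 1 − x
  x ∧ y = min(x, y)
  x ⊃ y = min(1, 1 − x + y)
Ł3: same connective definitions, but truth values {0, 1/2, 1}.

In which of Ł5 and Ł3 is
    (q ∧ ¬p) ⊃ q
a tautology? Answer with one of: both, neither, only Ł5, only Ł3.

In Ł5: every assignment gives 1 — tautology.
In Ł3: every assignment gives 1 — tautology.

both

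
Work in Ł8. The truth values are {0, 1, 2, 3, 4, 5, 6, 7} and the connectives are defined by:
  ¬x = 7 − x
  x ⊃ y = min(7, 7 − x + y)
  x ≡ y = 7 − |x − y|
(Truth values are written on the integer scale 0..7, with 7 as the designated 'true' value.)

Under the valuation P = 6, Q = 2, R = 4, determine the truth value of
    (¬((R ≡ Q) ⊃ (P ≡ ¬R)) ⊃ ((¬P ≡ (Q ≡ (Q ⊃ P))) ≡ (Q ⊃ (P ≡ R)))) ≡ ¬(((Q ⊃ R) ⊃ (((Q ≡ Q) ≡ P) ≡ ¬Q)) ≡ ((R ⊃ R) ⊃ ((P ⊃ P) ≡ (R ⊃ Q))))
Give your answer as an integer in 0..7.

1

R ≡ Q = 4 ≡ 2 = 5
¬R = ¬4 = 3
P ≡ ¬R = 6 ≡ 3 = 4
(R ≡ Q) ⊃ (P ≡ ¬R) = 5 ⊃ 4 = 6
¬((R ≡ Q) ⊃ (P ≡ ¬R)) = ¬6 = 1
¬P = ¬6 = 1
Q ⊃ P = 2 ⊃ 6 = 7
Q ≡ (Q ⊃ P) = 2 ≡ 7 = 2
¬P ≡ (Q ≡ (Q ⊃ P)) = 1 ≡ 2 = 6
P ≡ R = 6 ≡ 4 = 5
Q ⊃ (P ≡ R) = 2 ⊃ 5 = 7
(¬P ≡ (Q ≡ (Q ⊃ P))) ≡ (Q ⊃ (P ≡ R)) = 6 ≡ 7 = 6
¬((R ≡ Q) ⊃ (P ≡ ¬R)) ⊃ ((¬P ≡ (Q ≡ (Q ⊃ P))) ≡ (Q ⊃ (P ≡ R))) = 1 ⊃ 6 = 7
Q ⊃ R = 2 ⊃ 4 = 7
Q ≡ Q = 2 ≡ 2 = 7
(Q ≡ Q) ≡ P = 7 ≡ 6 = 6
¬Q = ¬2 = 5
((Q ≡ Q) ≡ P) ≡ ¬Q = 6 ≡ 5 = 6
(Q ⊃ R) ⊃ (((Q ≡ Q) ≡ P) ≡ ¬Q) = 7 ⊃ 6 = 6
R ⊃ R = 4 ⊃ 4 = 7
P ⊃ P = 6 ⊃ 6 = 7
R ⊃ Q = 4 ⊃ 2 = 5
(P ⊃ P) ≡ (R ⊃ Q) = 7 ≡ 5 = 5
(R ⊃ R) ⊃ ((P ⊃ P) ≡ (R ⊃ Q)) = 7 ⊃ 5 = 5
((Q ⊃ R) ⊃ (((Q ≡ Q) ≡ P) ≡ ¬Q)) ≡ ((R ⊃ R) ⊃ ((P ⊃ P) ≡ (R ⊃ Q))) = 6 ≡ 5 = 6
¬(((Q ⊃ R) ⊃ (((Q ≡ Q) ≡ P) ≡ ¬Q)) ≡ ((R ⊃ R) ⊃ ((P ⊃ P) ≡ (R ⊃ Q)))) = ¬6 = 1
(¬((R ≡ Q) ⊃ (P ≡ ¬R)) ⊃ ((¬P ≡ (Q ≡ (Q ⊃ P))) ≡ (Q ⊃ (P ≡ R)))) ≡ ¬(((Q ⊃ R) ⊃ (((Q ≡ Q) ≡ P) ≡ ¬Q)) ≡ ((R ⊃ R) ⊃ ((P ⊃ P) ≡ (R ⊃ Q)))) = 7 ≡ 1 = 1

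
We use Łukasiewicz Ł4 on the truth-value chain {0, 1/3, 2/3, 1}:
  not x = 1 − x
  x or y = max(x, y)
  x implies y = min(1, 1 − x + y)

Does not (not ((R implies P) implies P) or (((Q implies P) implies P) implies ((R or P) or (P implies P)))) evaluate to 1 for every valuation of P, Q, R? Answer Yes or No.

Counterexample: take P = 0, Q = 0, R = 0.
R implies P = 0 implies 0 = 1
(R implies P) implies P = 1 implies 0 = 0
not ((R implies P) implies P) = not 0 = 1
Q implies P = 0 implies 0 = 1
(Q implies P) implies P = 1 implies 0 = 0
R or P = 0 or 0 = 0
P implies P = 0 implies 0 = 1
(R or P) or (P implies P) = 0 or 1 = 1
((Q implies P) implies P) implies ((R or P) or (P implies P)) = 0 implies 1 = 1
not ((R implies P) implies P) or (((Q implies P) implies P) implies ((R or P) or (P implies P))) = 1 or 1 = 1
not (not ((R implies P) implies P) or (((Q implies P) implies P) implies ((R or P) or (P implies P)))) = not 1 = 0
This gives 0 ≠ 1.

No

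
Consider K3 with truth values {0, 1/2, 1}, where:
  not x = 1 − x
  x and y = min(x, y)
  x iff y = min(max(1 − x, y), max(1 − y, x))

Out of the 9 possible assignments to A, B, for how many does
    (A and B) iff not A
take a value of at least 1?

1

A = 0, B = 0 ↦ 0  <
A = 0, B = 1/2 ↦ 0  <
A = 0, B = 1 ↦ 0  <
A = 1/2, B = 0 ↦ 1/2  <
A = 1/2, B = 1/2 ↦ 1/2  <
A = 1/2, B = 1 ↦ 1/2  <
A = 1, B = 0 ↦ 1  ≥
A = 1, B = 1/2 ↦ 1/2  <
A = 1, B = 1 ↦ 0  <
So 1 of the 9 assignments meets the threshold.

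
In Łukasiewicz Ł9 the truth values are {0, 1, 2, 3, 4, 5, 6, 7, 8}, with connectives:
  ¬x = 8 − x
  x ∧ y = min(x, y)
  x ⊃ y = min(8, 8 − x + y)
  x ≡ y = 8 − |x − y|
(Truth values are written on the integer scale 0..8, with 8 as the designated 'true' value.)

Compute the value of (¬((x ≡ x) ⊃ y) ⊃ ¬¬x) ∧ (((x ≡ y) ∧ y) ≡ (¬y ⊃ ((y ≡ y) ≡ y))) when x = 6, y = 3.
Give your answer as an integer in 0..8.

x ≡ x = 6 ≡ 6 = 8
(x ≡ x) ⊃ y = 8 ⊃ 3 = 3
¬((x ≡ x) ⊃ y) = ¬3 = 5
¬x = ¬6 = 2
¬¬x = ¬2 = 6
¬((x ≡ x) ⊃ y) ⊃ ¬¬x = 5 ⊃ 6 = 8
x ≡ y = 6 ≡ 3 = 5
(x ≡ y) ∧ y = 5 ∧ 3 = 3
¬y = ¬3 = 5
y ≡ y = 3 ≡ 3 = 8
(y ≡ y) ≡ y = 8 ≡ 3 = 3
¬y ⊃ ((y ≡ y) ≡ y) = 5 ⊃ 3 = 6
((x ≡ y) ∧ y) ≡ (¬y ⊃ ((y ≡ y) ≡ y)) = 3 ≡ 6 = 5
(¬((x ≡ x) ⊃ y) ⊃ ¬¬x) ∧ (((x ≡ y) ∧ y) ≡ (¬y ⊃ ((y ≡ y) ≡ y))) = 8 ∧ 5 = 5

5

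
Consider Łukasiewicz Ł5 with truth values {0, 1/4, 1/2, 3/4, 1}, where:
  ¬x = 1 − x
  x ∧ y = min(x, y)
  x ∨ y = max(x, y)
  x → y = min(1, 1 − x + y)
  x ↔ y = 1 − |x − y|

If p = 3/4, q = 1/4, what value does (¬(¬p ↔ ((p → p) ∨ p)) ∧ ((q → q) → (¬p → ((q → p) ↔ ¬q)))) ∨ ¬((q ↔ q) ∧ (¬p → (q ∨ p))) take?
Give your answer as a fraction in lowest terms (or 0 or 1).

¬p = ¬3/4 = 1/4
p → p = 3/4 → 3/4 = 1
(p → p) ∨ p = 1 ∨ 3/4 = 1
¬p ↔ ((p → p) ∨ p) = 1/4 ↔ 1 = 1/4
¬(¬p ↔ ((p → p) ∨ p)) = ¬1/4 = 3/4
q → q = 1/4 → 1/4 = 1
¬p = ¬3/4 = 1/4
q → p = 1/4 → 3/4 = 1
¬q = ¬1/4 = 3/4
(q → p) ↔ ¬q = 1 ↔ 3/4 = 3/4
¬p → ((q → p) ↔ ¬q) = 1/4 → 3/4 = 1
(q → q) → (¬p → ((q → p) ↔ ¬q)) = 1 → 1 = 1
¬(¬p ↔ ((p → p) ∨ p)) ∧ ((q → q) → (¬p → ((q → p) ↔ ¬q))) = 3/4 ∧ 1 = 3/4
q ↔ q = 1/4 ↔ 1/4 = 1
¬p = ¬3/4 = 1/4
q ∨ p = 1/4 ∨ 3/4 = 3/4
¬p → (q ∨ p) = 1/4 → 3/4 = 1
(q ↔ q) ∧ (¬p → (q ∨ p)) = 1 ∧ 1 = 1
¬((q ↔ q) ∧ (¬p → (q ∨ p))) = ¬1 = 0
(¬(¬p ↔ ((p → p) ∨ p)) ∧ ((q → q) → (¬p → ((q → p) ↔ ¬q)))) ∨ ¬((q ↔ q) ∧ (¬p → (q ∨ p))) = 3/4 ∨ 0 = 3/4

3/4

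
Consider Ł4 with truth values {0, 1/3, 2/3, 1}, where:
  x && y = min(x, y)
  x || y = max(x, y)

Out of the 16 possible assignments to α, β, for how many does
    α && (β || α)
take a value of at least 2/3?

α = 0, β = 0 ↦ 0  <
α = 0, β = 1/3 ↦ 0  <
α = 0, β = 2/3 ↦ 0  <
α = 0, β = 1 ↦ 0  <
α = 1/3, β = 0 ↦ 1/3  <
α = 1/3, β = 1/3 ↦ 1/3  <
α = 1/3, β = 2/3 ↦ 1/3  <
α = 1/3, β = 1 ↦ 1/3  <
α = 2/3, β = 0 ↦ 2/3  ≥
α = 2/3, β = 1/3 ↦ 2/3  ≥
α = 2/3, β = 2/3 ↦ 2/3  ≥
α = 2/3, β = 1 ↦ 2/3  ≥
α = 1, β = 0 ↦ 1  ≥
α = 1, β = 1/3 ↦ 1  ≥
α = 1, β = 2/3 ↦ 1  ≥
α = 1, β = 1 ↦ 1  ≥
So 8 of the 16 assignments meet the threshold.

8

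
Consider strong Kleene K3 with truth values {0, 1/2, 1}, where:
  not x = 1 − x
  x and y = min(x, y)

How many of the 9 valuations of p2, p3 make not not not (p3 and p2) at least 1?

5

p2 = 0, p3 = 0 ↦ 1  ≥
p2 = 0, p3 = 1/2 ↦ 1  ≥
p2 = 0, p3 = 1 ↦ 1  ≥
p2 = 1/2, p3 = 0 ↦ 1  ≥
p2 = 1/2, p3 = 1/2 ↦ 1/2  <
p2 = 1/2, p3 = 1 ↦ 1/2  <
p2 = 1, p3 = 0 ↦ 1  ≥
p2 = 1, p3 = 1/2 ↦ 1/2  <
p2 = 1, p3 = 1 ↦ 0  <
So 5 of the 9 assignments meet the threshold.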